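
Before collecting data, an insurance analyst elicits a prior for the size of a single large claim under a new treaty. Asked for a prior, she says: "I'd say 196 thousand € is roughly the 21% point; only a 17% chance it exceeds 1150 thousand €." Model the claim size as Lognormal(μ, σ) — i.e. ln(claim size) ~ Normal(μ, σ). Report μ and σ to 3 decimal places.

μ ≈ 6.089, σ ≈ 1.005

If T ~ Lognormal(μ,σ) then ln T ~ Normal(μ,σ), so the p-quantile of ln T is μ + z_p·σ.
ln(196) = 5.278 and ln(1150) = 7.048; z_{0.21} = -0.8064, z_{0.83} = 0.9542.
σ = (7.048 − 5.278)/(0.9542 − (-0.8064)) = 1.005.
μ = 5.278 − (-0.8064)·1.005 = 6.089.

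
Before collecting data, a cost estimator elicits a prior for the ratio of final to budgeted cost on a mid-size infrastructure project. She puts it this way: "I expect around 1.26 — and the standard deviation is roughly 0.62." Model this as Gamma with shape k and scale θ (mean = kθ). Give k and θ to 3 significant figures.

k ≈ 4.13, θ ≈ 0.305

For Gamma(k, scale θ): mean = kθ, variance = kθ², so CV = 1/√k.
CV = SD/mean = 0.62/1.26 = 0.4921, hence k = 1/CV² = 4.13.
Then θ = mean/k = 1.26/4.13 = 0.305.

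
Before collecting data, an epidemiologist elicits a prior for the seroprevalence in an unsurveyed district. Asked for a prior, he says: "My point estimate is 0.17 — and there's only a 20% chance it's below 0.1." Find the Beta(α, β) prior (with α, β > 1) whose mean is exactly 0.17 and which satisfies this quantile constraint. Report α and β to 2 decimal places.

α ≈ 3.59, β ≈ 17.51

With mean 0.17 fixed, write α = 0.17s, β = 0.83s where s = α+β.
Need P(θ < 0.1) = 0.2 under Beta(0.17s, 0.83s). Normal approximation: (q−m)/√(m(1−m)/s) ≈ z_{0.2} = -0.842, so s ≈ 0.17·0.83·(-0.842)²/(0.1−0.17)² = 20.4.
At s = 20.4: P(θ<0.1) ≈ 0.205. Adjusting to match 0.2 gives s ≈ 21.10.
So α = 0.17·21.10 ≈ 3.59, β = 0.83·21.10 ≈ 17.51.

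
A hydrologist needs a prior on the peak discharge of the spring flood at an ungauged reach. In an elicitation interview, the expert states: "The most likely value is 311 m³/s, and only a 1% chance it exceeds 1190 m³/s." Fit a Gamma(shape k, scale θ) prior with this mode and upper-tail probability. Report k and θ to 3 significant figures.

Gamma(k,θ) with k>1 has mode (k−1)θ, so θ = 311/(k−1).
Need P(X < 1190) = 0.99 with θ tied to k this way. Start at k = 2, θ = 311: P(X<1190) ≈ 0.895.
Too low — raise k to concentrate. Iterating converges to k ≈ 3.35.
Then θ = 311/(3.35−1) ≈ 132.

k ≈ 3.35, θ ≈ 132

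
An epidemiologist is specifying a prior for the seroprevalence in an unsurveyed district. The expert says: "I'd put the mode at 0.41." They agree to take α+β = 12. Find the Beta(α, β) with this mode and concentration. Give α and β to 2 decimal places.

α = 5.10, β = 6.90

For α,β > 1 the Beta mode is (α−1)/(α+β−2). With α+β = 12, the mode is (α−1)/10.
Set (α−1)/10 = 0.41 → α = 1 + 0.41·10 = 5.10.
β = 12 − α = 6.90.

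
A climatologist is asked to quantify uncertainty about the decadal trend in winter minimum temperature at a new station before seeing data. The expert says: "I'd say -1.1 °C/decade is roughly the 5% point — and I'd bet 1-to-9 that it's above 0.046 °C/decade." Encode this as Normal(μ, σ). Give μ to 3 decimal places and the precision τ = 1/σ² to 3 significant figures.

μ = -0.456, τ = 6.52

For Normal(μ,σ), the p-quantile is μ + z_p·σ. Here z_{0.05} = -1.645, z_{0.9} = 1.282.
So -1.1 = μ − 1.645σ and 0.046 = μ + 1.282σ.
Subtracting: σ = (0.046 − -1.1)/(1.282 − (-1.645)) = 0.392.
Then μ = -1.1 − (-1.645)·0.392 = -0.456.
Precision τ = 1/σ² = 1/0.3916² = 6.52.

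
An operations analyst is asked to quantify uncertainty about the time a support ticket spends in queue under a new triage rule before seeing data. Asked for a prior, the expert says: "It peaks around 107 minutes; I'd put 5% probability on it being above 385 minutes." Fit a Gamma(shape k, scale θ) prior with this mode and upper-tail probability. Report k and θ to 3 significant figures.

k ≈ 2.57, θ ≈ 68.3

Gamma(k,θ) with k>1 has mode (k−1)θ, so θ = 107/(k−1).
Need P(X < 385) = 0.95 with θ tied to k this way. Start at k = 2, θ = 107: P(X<385) ≈ 0.874.
Too low — raise k to concentrate. Iterating converges to k ≈ 2.57.
Then θ = 107/(2.57−1) ≈ 68.3.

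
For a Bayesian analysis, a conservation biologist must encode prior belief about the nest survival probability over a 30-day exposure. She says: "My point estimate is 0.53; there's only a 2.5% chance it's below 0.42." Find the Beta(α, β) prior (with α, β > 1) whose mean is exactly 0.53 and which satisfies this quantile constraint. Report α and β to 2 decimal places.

With mean 0.53 fixed, write α = 0.53s, β = 0.47s where s = α+β.
Need P(θ < 0.42) = 0.025 under Beta(0.53s, 0.47s). Normal approximation: (q−m)/√(m(1−m)/s) ≈ z_{0.025} = -1.96, so s ≈ 0.53·0.47·(-1.96)²/(0.42−0.53)² = 79.1.
At s = 79.1: P(θ<0.42) ≈ 0.025. Adjusting to match 0.025 gives s ≈ 78.69.
So α = 0.53·78.69 ≈ 41.71, β = 0.47·78.69 ≈ 36.98.

α ≈ 41.71, β ≈ 36.98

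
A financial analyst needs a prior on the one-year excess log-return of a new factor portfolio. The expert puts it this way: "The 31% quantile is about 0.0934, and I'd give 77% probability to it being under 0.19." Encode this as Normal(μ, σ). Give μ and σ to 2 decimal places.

For Normal(μ,σ), the p-quantile is μ + z_p·σ. Here z_{0.31} = -0.4959, z_{0.77} = 0.7388.
So 0.0934 = μ − 0.4959σ and 0.19 = μ + 0.7388σ.
Subtracting: σ = (0.19 − 0.0934)/(0.7388 − (-0.4959)) = 0.08.
Then μ = 0.0934 − (-0.4959)·0.08 = 0.13.

μ = 0.13, σ = 0.08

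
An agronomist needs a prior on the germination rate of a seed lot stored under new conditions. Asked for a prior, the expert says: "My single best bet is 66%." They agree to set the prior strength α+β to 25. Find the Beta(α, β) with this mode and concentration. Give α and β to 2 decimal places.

For α,β > 1 the Beta mode is (α−1)/(α+β−2). With α+β = 25, the mode is (α−1)/23.
Set (α−1)/23 = 0.66 → α = 1 + 0.66·23 = 16.18.
β = 25 − α = 8.82.

α = 16.18, β = 8.82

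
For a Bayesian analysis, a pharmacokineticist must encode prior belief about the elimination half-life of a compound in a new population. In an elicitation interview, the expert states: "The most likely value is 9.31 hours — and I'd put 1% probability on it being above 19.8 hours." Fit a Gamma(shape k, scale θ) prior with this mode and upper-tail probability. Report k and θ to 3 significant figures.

Gamma(k,θ) with k>1 has mode (k−1)θ, so θ = 9.31/(k−1).
Need P(X < 19.8) = 0.99 with θ tied to k this way. Start at k = 2, θ = 9.31: P(X<19.8) ≈ 0.627.
Too low — raise k to concentrate. Iterating converges to k ≈ 9.52.
Then θ = 9.31/(9.52−1) ≈ 1.09.

k ≈ 9.52, θ ≈ 1.09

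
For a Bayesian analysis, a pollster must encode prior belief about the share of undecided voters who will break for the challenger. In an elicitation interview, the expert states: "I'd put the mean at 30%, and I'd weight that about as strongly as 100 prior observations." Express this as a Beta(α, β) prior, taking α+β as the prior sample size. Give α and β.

Under the effective-sample-size interpretation, Beta(α, β) has prior mean α/(α+β) and prior sample size α+β.
So α+β = 100 and α/(α+β) = 0.3, giving α = 0.3·100 = 30 and β = 100 − 30 = 70.

α = 30, β = 70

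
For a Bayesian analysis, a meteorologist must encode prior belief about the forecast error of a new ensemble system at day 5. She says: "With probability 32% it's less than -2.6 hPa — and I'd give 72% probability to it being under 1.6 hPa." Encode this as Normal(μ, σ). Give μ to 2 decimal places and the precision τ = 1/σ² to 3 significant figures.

μ = -0.73, τ = 0.0626

For Normal(μ,σ), the p-quantile is μ + z_p·σ. Here z_{0.32} = -0.4677, z_{0.72} = 0.5828.
So -2.6 = μ − 0.4677σ and 1.6 = μ + 0.5828σ.
Subtracting: σ = (1.6 − -2.6)/(0.5828 − (-0.4677)) = 4.00.
Then μ = -2.6 − (-0.4677)·4.00 = -0.73.
Precision τ = 1/σ² = 1/3.998² = 0.0626.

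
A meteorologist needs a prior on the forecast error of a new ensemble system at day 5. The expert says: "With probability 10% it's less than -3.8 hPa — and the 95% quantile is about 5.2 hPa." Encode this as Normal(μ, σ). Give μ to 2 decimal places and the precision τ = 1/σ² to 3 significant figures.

The p-quantile of Normal(μ,σ) is μ + z_p·σ, with z_{0.1} = -1.282 and z_{0.95} = 1.645.
Eliminate σ: μ = (z₂·x₁ − z₁·x₂)/(z₂ − z₁) = (1.645·-3.8 − (-1.282)·5.2)/2.926 = 0.14.
Then σ = (x₂ − x₁)/(z₂ − z₁) = (5.2 − -3.8)/2.926 = 3.08.
Precision τ = 1/σ² = 1/3.075² = 0.106.

μ = 0.14, τ = 0.106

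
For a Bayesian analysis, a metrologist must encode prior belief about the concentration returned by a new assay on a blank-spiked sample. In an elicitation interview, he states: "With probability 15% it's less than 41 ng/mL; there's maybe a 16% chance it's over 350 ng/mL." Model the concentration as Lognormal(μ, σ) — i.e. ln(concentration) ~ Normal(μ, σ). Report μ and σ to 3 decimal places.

μ ≈ 4.808, σ ≈ 1.056

If T ~ Lognormal(μ,σ) then ln T ~ Normal(μ,σ), so the p-quantile of ln T is μ + z_p·σ.
ln(41) = 3.714 and ln(350) = 5.858; z_{0.15} = -1.036, z_{0.84} = 0.9945.
σ = (5.858 − 3.714)/(0.9945 − (-1.036)) = 1.056.
μ = 3.714 − (-1.036)·1.056 = 4.808.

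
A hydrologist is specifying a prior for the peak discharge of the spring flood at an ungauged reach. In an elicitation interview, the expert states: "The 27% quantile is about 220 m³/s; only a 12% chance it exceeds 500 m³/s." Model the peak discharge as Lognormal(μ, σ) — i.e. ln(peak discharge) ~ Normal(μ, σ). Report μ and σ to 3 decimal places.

μ ≈ 5.675, σ ≈ 0.459

If T ~ Lognormal(μ,σ) then ln T ~ Normal(μ,σ), so the p-quantile of ln T is μ + z_p·σ.
ln(220) = 5.394 and ln(500) = 6.215; z_{0.27} = -0.6128, z_{0.88} = 1.175.
σ = (6.215 − 5.394)/(1.175 − (-0.6128)) = 0.459.
μ = 5.394 − (-0.6128)·0.459 = 5.675.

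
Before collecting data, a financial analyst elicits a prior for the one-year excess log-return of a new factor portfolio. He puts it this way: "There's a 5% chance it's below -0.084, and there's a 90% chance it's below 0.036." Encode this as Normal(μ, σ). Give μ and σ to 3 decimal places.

μ = -0.017, σ = 0.041

The p-quantile of Normal(μ,σ) is μ + z_p·σ, with z_{0.05} = -1.645 and z_{0.9} = 1.282.
Eliminate σ: μ = (z₂·x₁ − z₁·x₂)/(z₂ − z₁) = (1.282·-0.084 − (-1.645)·0.036)/2.926 = -0.017.
Then σ = (x₂ − x₁)/(z₂ − z₁) = (0.036 − -0.084)/2.926 = 0.041.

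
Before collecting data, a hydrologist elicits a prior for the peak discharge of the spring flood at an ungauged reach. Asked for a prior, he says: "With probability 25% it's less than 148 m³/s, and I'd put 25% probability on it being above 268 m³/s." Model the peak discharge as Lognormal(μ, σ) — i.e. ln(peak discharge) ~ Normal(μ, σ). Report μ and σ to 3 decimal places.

μ ≈ 5.294, σ ≈ 0.440

If T ~ Lognormal(μ,σ) then ln T ~ Normal(μ,σ), so the p-quantile of ln T is μ + z_p·σ.
ln(148) = 4.997 and ln(268) = 5.591; z_{0.25} = -0.6745, z_{0.75} = 0.6745.
σ = (5.591 − 4.997)/(0.6745 − (-0.6745)) = 0.440.
μ = 4.997 − (-0.6745)·0.440 = 5.294.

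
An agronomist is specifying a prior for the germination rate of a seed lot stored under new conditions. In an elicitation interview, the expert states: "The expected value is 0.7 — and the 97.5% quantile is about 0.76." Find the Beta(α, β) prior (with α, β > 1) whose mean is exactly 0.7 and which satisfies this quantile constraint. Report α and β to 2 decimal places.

α ≈ 146.73, β ≈ 62.88

With mean 0.7 fixed, write α = 0.7s, β = 0.3s where s = α+β.
Need P(θ < 0.76) = 0.975 under Beta(0.7s, 0.3s). Normal approximation: (q−m)/√(m(1−m)/s) ≈ z_{0.975} = 1.96, so s ≈ 0.7·0.3·(1.96)²/(0.76−0.7)² = 224.1.
At s = 224.1: P(θ<0.76) ≈ 0.979. Adjusting to match 0.975 gives s ≈ 209.61.
So α = 0.7·209.61 ≈ 146.73, β = 0.3·209.61 ≈ 62.88.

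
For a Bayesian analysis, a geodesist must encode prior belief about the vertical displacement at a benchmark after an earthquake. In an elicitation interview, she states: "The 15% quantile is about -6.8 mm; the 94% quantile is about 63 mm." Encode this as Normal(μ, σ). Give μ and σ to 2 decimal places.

μ = 21.12, σ = 26.94

For Normal(μ,σ), the p-quantile is μ + z_p·σ. Here z_{0.15} = -1.036, z_{0.94} = 1.555.
So -6.8 = μ − 1.036σ and 63 = μ + 1.555σ.
Subtracting: σ = (63 − -6.8)/(1.555 − (-1.036)) = 26.94.
Then μ = -6.8 − (-1.036)·26.94 = 21.12.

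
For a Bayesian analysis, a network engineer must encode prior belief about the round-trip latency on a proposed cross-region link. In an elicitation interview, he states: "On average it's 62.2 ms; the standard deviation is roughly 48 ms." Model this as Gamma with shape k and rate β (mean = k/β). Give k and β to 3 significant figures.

k ≈ 1.68, β ≈ 0.027

For Gamma(k, rate β): mean = k/β, variance = k/β², so CV = 1/√k.
CV = SD/mean = 48/62.2 = 0.7717, hence k = 1/CV² = 1.68.
Then β = k/mean = 1.68/62.2 = 0.027.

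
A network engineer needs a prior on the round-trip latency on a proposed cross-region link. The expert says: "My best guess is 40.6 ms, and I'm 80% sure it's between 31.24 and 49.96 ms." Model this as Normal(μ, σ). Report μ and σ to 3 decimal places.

μ = 40.600, σ = 7.304

A symmetric 80% interval runs μ ± z·σ with z = 1.282.
Half-width = 9.36, so σ = 9.36/1.282 = 7.304.
μ is the stated best guess, 40.600.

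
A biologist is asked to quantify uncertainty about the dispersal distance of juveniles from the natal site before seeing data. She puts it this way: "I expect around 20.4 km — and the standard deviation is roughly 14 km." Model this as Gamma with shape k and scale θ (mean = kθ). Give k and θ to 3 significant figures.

k ≈ 2.12, θ ≈ 9.61

For Gamma(k, scale θ): mean = kθ, variance = kθ², so CV = 1/√k.
CV = SD/mean = 14/20.4 = 0.6863, hence k = 1/CV² = 2.12.
Then θ = mean/k = 20.4/2.12 = 9.61.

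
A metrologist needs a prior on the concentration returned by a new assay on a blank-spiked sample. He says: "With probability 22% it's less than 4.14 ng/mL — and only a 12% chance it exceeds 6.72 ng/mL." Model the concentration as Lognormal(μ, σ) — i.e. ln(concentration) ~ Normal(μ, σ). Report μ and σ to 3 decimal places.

μ ≈ 1.613, σ ≈ 0.249

If T ~ Lognormal(μ,σ) then ln T ~ Normal(μ,σ), so the p-quantile of ln T is μ + z_p·σ.
ln(4.14) = 1.421 and ln(6.72) = 1.905; z_{0.22} = -0.7722, z_{0.88} = 1.175.
σ = (1.905 − 1.421)/(1.175 − (-0.7722)) = 0.249.
μ = 1.421 − (-0.7722)·0.249 = 1.613.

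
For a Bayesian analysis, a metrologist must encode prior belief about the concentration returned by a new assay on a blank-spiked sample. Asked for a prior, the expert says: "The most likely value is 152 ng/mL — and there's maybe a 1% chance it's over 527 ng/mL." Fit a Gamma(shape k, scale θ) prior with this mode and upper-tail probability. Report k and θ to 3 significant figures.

k ≈ 3.81, θ ≈ 54.1

Gamma(k,θ) with k>1 has mode (k−1)θ, so θ = 152/(k−1).
Need P(X < 527) = 0.99 with θ tied to k this way. Start at k = 2, θ = 152: P(X<527) ≈ 0.861.
Too low — raise k to concentrate. Iterating converges to k ≈ 3.81.
Then θ = 152/(3.81−1) ≈ 54.1.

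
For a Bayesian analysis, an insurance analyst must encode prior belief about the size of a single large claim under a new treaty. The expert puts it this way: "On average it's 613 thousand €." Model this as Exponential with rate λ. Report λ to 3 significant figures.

Exponential mean = 1/λ, so λ = 1/613.0 = 0.00163.

λ ≈ 0.00163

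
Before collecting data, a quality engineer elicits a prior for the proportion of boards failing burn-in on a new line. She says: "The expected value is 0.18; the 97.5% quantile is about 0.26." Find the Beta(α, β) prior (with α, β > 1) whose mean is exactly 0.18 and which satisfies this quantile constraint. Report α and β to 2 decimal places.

α ≈ 18.27, β ≈ 83.24

With mean 0.18 fixed, write α = 0.18s, β = 0.82s where s = α+β.
Need P(θ < 0.26) = 0.975 under Beta(0.18s, 0.82s). Normal approximation: (q−m)/√(m(1−m)/s) ≈ z_{0.975} = 1.96, so s ≈ 0.18·0.82·(1.96)²/(0.26−0.18)² = 88.6.
At s = 88.6: P(θ<0.26) ≈ 0.967. Adjusting to match 0.975 gives s ≈ 101.52.
So α = 0.18·101.52 ≈ 18.27, β = 0.82·101.52 ≈ 83.24.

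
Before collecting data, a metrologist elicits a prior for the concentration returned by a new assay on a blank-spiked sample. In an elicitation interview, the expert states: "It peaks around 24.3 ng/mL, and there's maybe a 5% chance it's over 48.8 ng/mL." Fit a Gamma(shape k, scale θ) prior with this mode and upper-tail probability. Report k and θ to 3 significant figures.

k ≈ 6.7, θ ≈ 4.26

Gamma(k,θ) with k>1 has mode (k−1)θ, so θ = 24.3/(k−1).
Need P(X < 48.8) = 0.95 with θ tied to k this way. Start at k = 2, θ = 24.3: P(X<48.8) ≈ 0.596.
Too low — raise k to concentrate. Iterating converges to k ≈ 6.7.
Then θ = 24.3/(6.7−1) ≈ 4.26.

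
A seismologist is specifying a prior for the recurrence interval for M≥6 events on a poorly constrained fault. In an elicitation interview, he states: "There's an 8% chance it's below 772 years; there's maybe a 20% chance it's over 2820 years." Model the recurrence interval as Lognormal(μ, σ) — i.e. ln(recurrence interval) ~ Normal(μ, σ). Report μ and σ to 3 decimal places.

If T ~ Lognormal(μ,σ) then ln T ~ Normal(μ,σ), so the p-quantile of ln T is μ + z_p·σ.
ln(772) = 6.649 and ln(2820) = 7.944; z_{0.08} = -1.405, z_{0.8} = 0.8416.
σ = (7.944 − 6.649)/(0.8416 − (-1.405)) = 0.577.
μ = 6.649 − (-1.405)·0.577 = 7.459.

μ ≈ 7.459, σ ≈ 0.577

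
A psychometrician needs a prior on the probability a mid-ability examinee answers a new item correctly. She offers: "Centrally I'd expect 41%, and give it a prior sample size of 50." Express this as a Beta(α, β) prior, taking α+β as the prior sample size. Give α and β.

Under the effective-sample-size interpretation, Beta(α, β) has prior mean α/(α+β) and prior sample size α+β.
So α+β = 50 and α/(α+β) = 0.41, giving α = 0.41·50 = 20.5 and β = 50 − 20.5 = 29.5.

α = 20.5, β = 29.5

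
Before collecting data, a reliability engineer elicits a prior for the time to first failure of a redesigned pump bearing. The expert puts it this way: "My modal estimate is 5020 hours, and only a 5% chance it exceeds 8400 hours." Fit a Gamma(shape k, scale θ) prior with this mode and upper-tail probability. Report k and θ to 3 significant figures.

k ≈ 11.5, θ ≈ 476

Gamma(k,θ) with k>1 has mode (k−1)θ, so θ = 5020/(k−1).
Need P(X < 8400) = 0.95 with θ tied to k this way. Start at k = 2, θ = 5020: P(X<8400) ≈ 0.498.
Too low — raise k to concentrate. Iterating converges to k ≈ 11.5.
Then θ = 5020/(11.5−1) ≈ 476.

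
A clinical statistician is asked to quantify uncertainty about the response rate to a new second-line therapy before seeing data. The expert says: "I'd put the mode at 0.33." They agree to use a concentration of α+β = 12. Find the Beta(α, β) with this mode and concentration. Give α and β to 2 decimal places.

α = 4.30, β = 7.70

For α,β > 1 the Beta mode is (α−1)/(α+β−2). With α+β = 12, the mode is (α−1)/10.
Set (α−1)/10 = 0.33 → α = 1 + 0.33·10 = 4.30.
β = 12 − α = 7.70.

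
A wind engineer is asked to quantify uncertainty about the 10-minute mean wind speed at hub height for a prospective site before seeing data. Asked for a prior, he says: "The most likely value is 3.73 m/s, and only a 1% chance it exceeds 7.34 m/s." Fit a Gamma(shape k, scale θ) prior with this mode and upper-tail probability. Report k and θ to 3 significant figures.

k ≈ 11.8, θ ≈ 0.347

Gamma(k,θ) with k>1 has mode (k−1)θ, so θ = 3.73/(k−1).
Need P(X < 7.34) = 0.99 with θ tied to k this way. Start at k = 2, θ = 3.73: P(X<7.34) ≈ 0.585.
Too low — raise k to concentrate. Iterating converges to k ≈ 11.8.
Then θ = 3.73/(11.8−1) ≈ 0.347.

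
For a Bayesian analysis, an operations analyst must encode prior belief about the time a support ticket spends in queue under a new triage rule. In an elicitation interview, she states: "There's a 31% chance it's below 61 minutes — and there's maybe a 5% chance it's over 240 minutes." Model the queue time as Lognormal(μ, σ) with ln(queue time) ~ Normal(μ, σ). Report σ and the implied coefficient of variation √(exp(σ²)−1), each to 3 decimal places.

If T ~ Lognormal(μ,σ) then ln T ~ Normal(μ,σ), so the p-quantile of ln T is μ + z_p·σ.
ln(61) = 4.111 and ln(240) = 5.481; z_{0.31} = -0.4959, z_{0.95} = 1.645.
σ = (5.481 − 4.111)/(1.645 − (-0.4959)) = 0.640.
μ = 4.111 − (-0.4959)·0.640 = 4.428.
CV = √(exp(σ²)−1) = √(exp(0.4094)−1) = 0.711.

σ ≈ 0.640, CV ≈ 0.711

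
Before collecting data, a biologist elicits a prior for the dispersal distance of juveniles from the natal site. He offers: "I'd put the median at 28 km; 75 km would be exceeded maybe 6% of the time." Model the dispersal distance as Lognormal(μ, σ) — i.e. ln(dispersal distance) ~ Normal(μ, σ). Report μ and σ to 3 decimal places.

If T ~ Lognormal(μ,σ) then ln T ~ Normal(μ,σ), so the p-quantile of ln T is μ + z_p·σ.
ln(28) = 3.332 and ln(75) = 4.317; z_{0.5} = 0, z_{0.94} = 1.555.
σ = (4.317 − 3.332)/(1.555 − (0)) = 0.634.
μ = 3.332 − (0)·0.634 = 3.332.

μ ≈ 3.332, σ ≈ 0.634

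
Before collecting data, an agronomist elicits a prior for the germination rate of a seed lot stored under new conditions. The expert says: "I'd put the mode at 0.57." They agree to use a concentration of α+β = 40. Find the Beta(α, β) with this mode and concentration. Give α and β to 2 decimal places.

For α,β > 1 the Beta mode is (α−1)/(α+β−2). With α+β = 40, the mode is (α−1)/38.
Set (α−1)/38 = 0.57 → α = 1 + 0.57·38 = 22.66.
β = 40 − α = 17.34.

α = 22.66, β = 17.34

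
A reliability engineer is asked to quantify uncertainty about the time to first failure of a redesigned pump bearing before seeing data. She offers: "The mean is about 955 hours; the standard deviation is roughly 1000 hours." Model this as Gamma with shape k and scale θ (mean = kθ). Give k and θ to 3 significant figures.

For Gamma(k, scale θ): mean = kθ, variance = kθ², so CV = 1/√k.
CV = SD/mean = 1000/955 = 1.047, hence k = 1/CV² = 0.912.
Then θ = mean/k = 955/0.912 = 1050.

k ≈ 0.912, θ ≈ 1050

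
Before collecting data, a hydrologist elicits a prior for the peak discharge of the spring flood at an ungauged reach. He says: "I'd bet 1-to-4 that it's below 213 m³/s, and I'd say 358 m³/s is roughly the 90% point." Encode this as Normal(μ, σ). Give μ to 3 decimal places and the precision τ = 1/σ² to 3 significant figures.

μ = 270.478, τ = 0.000214

For Normal(μ,σ), the p-quantile is μ + z_p·σ. Here z_{0.2} = -0.8416, z_{0.9} = 1.282.
So 213 = μ − 0.8416σ and 358 = μ + 1.282σ.
Subtracting: σ = (358 − 213)/(1.282 − (-0.8416)) = 68.294.
Then μ = 213 − (-0.8416)·68.294 = 270.478.
Precision τ = 1/σ² = 1/68.29² = 0.000214.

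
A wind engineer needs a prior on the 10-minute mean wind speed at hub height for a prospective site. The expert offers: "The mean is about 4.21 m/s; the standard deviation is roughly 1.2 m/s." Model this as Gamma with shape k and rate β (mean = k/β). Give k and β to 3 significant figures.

k ≈ 12.3, β ≈ 2.92

For Gamma(k, rate β): mean = k/β, variance = k/β², so CV = 1/√k.
CV = SD/mean = 1.2/4.21 = 0.285, hence k = 1/CV² = 12.3.
Then β = k/mean = 12.3/4.21 = 2.92.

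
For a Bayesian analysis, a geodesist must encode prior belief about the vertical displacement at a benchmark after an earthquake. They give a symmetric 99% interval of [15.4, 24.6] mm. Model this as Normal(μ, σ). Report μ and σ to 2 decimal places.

A symmetric 99% interval runs μ ± z·σ with z = 2.576.
Half-width = 4.6, so σ = 4.6/2.576 = 1.79.
μ is the interval midpoint, 20.00.

μ = 20.00, σ = 1.79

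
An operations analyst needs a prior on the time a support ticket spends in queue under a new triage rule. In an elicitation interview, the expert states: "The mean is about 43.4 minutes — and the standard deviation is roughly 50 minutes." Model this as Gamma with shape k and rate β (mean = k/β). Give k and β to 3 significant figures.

For Gamma(k, rate β): mean = k/β, variance = k/β², so CV = 1/√k.
CV = SD/mean = 50/43.4 = 1.152, hence k = 1/CV² = 0.753.
Then β = k/mean = 0.753/43.4 = 0.0174.

k ≈ 0.753, β ≈ 0.0174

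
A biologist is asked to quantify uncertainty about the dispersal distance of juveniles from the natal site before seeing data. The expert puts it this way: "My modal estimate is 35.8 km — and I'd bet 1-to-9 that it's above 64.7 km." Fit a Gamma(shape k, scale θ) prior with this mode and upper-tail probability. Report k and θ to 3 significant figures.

k ≈ 6.44, θ ≈ 6.58

Gamma(k,θ) with k>1 has mode (k−1)θ, so θ = 35.8/(k−1).
Need P(X < 64.7) = 0.9 with θ tied to k this way. Start at k = 2, θ = 35.8: P(X<64.7) ≈ 0.539.
Too low — raise k to concentrate. Iterating converges to k ≈ 6.44.
Then θ = 35.8/(6.44−1) ≈ 6.58.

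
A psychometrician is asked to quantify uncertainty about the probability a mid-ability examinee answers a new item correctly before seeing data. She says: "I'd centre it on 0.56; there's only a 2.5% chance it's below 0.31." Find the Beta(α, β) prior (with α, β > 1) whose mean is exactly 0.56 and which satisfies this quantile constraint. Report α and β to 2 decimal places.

α ≈ 8.17, β ≈ 6.42

With mean 0.56 fixed, write α = 0.56s, β = 0.44s where s = α+β.
Need P(θ < 0.31) = 0.025 under Beta(0.56s, 0.44s). Normal approximation: (q−m)/√(m(1−m)/s) ≈ z_{0.025} = -1.96, so s ≈ 0.56·0.44·(-1.96)²/(0.31−0.56)² = 15.1.
At s = 15.1: P(θ<0.31) ≈ 0.023. Adjusting to match 0.025 gives s ≈ 14.60.
So α = 0.56·14.60 ≈ 8.17, β = 0.44·14.60 ≈ 6.42.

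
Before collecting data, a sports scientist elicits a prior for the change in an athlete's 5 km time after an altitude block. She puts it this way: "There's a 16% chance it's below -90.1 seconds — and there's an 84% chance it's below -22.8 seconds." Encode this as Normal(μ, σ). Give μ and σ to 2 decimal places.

μ = -56.45, σ = 33.84

For Normal(μ,σ), the p-quantile is μ + z_p·σ. Here z_{0.16} = -0.9945, z_{0.84} = 0.9945.
So -90.1 = μ − 0.9945σ and -22.8 = μ + 0.9945σ.
Subtracting: σ = (-22.8 − -90.1)/(0.9945 − (-0.9945)) = 33.84.
Then μ = -90.1 − (-0.9945)·33.84 = -56.45.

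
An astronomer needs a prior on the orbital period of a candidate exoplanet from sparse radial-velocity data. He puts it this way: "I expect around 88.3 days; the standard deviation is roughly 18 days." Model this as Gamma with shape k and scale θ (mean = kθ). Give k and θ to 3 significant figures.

For Gamma(k, scale θ): mean = kθ, variance = kθ², so CV = 1/√k.
CV = SD/mean = 18/88.3 = 0.2039, hence k = 1/CV² = 24.1.
Then θ = mean/k = 88.3/24.1 = 3.67.

k ≈ 24.1, θ ≈ 3.67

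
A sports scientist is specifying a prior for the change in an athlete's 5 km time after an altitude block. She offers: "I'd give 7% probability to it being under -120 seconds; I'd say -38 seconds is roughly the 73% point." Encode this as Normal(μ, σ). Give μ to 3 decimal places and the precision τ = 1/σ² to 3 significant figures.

The p-quantile of Normal(μ,σ) is μ + z_p·σ, with z_{0.07} = -1.476 and z_{0.73} = 0.6128.
Eliminate σ: μ = (z₂·x₁ − z₁·x₂)/(z₂ − z₁) = (0.6128·-120 − (-1.476)·-38)/2.089 = -62.059.
Then σ = (x₂ − x₁)/(z₂ − z₁) = (-38 − -120)/2.089 = 39.261.
Precision τ = 1/σ² = 1/39.26² = 0.000649.

μ = -62.059, τ = 0.000649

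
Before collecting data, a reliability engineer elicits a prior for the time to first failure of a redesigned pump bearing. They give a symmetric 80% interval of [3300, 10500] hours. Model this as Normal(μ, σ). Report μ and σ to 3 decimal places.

μ = 6900.000, σ = 2809.095

A symmetric 80% interval runs μ ± z·σ with z = 1.282.
Half-width = 3600, so σ = 3600/1.282 = 2809.095.
μ is the interval midpoint, 6900.000.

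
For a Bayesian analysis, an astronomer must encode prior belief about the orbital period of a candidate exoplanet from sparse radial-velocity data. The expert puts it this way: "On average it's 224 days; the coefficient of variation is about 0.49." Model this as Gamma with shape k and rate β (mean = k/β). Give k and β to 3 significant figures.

k ≈ 4.16, β ≈ 0.0186

For Gamma(k, rate β): mean = k/β, variance = k/β², so CV = 1/√k.
CV = 0.49, hence k = 1/CV² = 4.16.
Then β = k/mean = 4.16/224 = 0.0186.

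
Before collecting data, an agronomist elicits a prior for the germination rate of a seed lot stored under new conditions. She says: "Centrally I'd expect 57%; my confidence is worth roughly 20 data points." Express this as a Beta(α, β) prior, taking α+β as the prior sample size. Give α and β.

Under the effective-sample-size interpretation, Beta(α, β) has prior mean α/(α+β) and prior sample size α+β.
So α+β = 20 and α/(α+β) = 0.57, giving α = 0.57·20 = 11.4 and β = 20 − 11.4 = 8.6.

α = 11.4, β = 8.6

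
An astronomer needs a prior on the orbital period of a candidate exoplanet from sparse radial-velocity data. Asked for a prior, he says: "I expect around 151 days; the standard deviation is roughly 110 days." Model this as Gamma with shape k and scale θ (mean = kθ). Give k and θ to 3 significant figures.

k ≈ 1.88, θ ≈ 80.1

For Gamma(k, scale θ): mean = kθ, variance = kθ², so CV = 1/√k.
CV = SD/mean = 110/151 = 0.7285, hence k = 1/CV² = 1.88.
Then θ = mean/k = 151/1.88 = 80.1.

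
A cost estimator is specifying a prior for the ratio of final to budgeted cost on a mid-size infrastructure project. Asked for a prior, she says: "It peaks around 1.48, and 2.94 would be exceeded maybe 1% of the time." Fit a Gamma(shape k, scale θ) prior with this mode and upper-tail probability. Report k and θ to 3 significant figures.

k ≈ 11.4, θ ≈ 0.142

Gamma(k,θ) with k>1 has mode (k−1)θ, so θ = 1.48/(k−1).
Need P(X < 2.94) = 0.99 with θ tied to k this way. Start at k = 2, θ = 1.48: P(X<2.94) ≈ 0.590.
Too low — raise k to concentrate. Iterating converges to k ≈ 11.4.
Then θ = 1.48/(11.4−1) ≈ 0.142.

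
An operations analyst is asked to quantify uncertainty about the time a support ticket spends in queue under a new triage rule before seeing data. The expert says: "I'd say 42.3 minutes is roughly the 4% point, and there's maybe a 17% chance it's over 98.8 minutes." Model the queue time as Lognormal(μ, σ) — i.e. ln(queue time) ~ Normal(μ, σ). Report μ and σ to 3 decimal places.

μ ≈ 4.294, σ ≈ 0.314

If T ~ Lognormal(μ,σ) then ln T ~ Normal(μ,σ), so the p-quantile of ln T is μ + z_p·σ.
ln(42.3) = 3.745 and ln(98.8) = 4.593; z_{0.04} = -1.751, z_{0.83} = 0.9542.
σ = (4.593 − 3.745)/(0.9542 − (-1.751)) = 0.314.
μ = 3.745 − (-1.751)·0.314 = 4.294.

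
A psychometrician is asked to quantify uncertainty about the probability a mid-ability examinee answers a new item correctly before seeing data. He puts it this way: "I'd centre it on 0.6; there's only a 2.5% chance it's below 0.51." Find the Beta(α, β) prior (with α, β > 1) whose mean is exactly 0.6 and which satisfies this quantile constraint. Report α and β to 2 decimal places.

With mean 0.6 fixed, write α = 0.6s, β = 0.4s where s = α+β.
Need P(θ < 0.51) = 0.025 under Beta(0.6s, 0.4s). Normal approximation: (q−m)/√(m(1−m)/s) ≈ z_{0.025} = -1.96, so s ≈ 0.6·0.4·(-1.96)²/(0.51−0.6)² = 113.8.
At s = 113.8: P(θ<0.51) ≈ 0.026. Adjusting to match 0.025 gives s ≈ 116.58.
So α = 0.6·116.58 ≈ 69.95, β = 0.4·116.58 ≈ 46.63.

α ≈ 69.95, β ≈ 46.63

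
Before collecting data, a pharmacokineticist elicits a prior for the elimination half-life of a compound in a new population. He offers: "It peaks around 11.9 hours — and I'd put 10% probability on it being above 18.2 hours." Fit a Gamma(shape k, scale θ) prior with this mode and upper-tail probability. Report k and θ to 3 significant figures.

Gamma(k,θ) with k>1 has mode (k−1)θ, so θ = 11.9/(k−1).
Need P(X < 18.2) = 0.9 with θ tied to k this way. Start at k = 2, θ = 11.9: P(X<18.2) ≈ 0.452.
Too low — raise k to concentrate. Iterating converges to k ≈ 11.3.
Then θ = 11.9/(11.3−1) ≈ 1.15.

k ≈ 11.3, θ ≈ 1.15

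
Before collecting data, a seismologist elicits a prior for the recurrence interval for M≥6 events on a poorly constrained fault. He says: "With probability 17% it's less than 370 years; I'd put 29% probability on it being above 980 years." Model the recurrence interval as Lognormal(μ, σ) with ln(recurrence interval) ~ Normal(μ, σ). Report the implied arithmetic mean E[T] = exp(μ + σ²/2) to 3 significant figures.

E[T] ≈ 844 years

If T ~ Lognormal(μ,σ) then ln T ~ Normal(μ,σ), so the p-quantile of ln T is μ + z_p·σ.
ln(370) = 5.914 and ln(980) = 6.888; z_{0.17} = -0.9542, z_{0.71} = 0.5534.
σ = (6.888 − 5.914)/(0.5534 − (-0.9542)) = 0.646.
μ = 5.914 − (-0.9542)·0.646 = 6.530.
E[T] = exp(μ + σ²/2) = exp(6.530 + 0.2087) = 844 years.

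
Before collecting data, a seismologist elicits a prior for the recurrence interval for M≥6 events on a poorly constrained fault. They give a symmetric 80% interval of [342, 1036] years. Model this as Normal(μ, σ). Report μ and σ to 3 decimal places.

μ = 689.000, σ = 270.766

A symmetric 80% interval runs μ ± z·σ with z = 1.282.
Half-width = 347, so σ = 347/1.282 = 270.766.
μ is the interval midpoint, 689.000.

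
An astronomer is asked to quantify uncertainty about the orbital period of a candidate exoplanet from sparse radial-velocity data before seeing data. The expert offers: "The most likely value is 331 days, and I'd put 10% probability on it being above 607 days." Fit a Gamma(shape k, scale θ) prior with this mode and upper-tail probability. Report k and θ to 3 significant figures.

k ≈ 6.19, θ ≈ 63.8

Gamma(k,θ) with k>1 has mode (k−1)θ, so θ = 331/(k−1).
Need P(X < 607) = 0.9 with θ tied to k this way. Start at k = 2, θ = 331: P(X<607) ≈ 0.547.
Too low — raise k to concentrate. Iterating converges to k ≈ 6.19.
Then θ = 331/(6.19−1) ≈ 63.8.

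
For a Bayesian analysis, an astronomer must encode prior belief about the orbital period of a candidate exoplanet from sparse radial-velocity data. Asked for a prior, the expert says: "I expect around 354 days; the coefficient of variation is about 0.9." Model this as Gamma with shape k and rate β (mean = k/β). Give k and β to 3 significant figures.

For Gamma(k, rate β): mean = k/β, variance = k/β², so CV = 1/√k.
CV = 0.9, hence k = 1/CV² = 1.23.
Then β = k/mean = 1.23/354 = 0.00349.

k ≈ 1.23, β ≈ 0.00349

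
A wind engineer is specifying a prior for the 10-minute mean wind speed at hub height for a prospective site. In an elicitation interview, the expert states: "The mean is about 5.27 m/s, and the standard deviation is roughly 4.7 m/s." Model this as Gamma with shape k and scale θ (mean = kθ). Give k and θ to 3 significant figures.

For Gamma(k, scale θ): mean = kθ, variance = kθ², so CV = 1/√k.
CV = SD/mean = 4.7/5.27 = 0.8918, hence k = 1/CV² = 1.26.
Then θ = mean/k = 5.27/1.26 = 4.19.

k ≈ 1.26, θ ≈ 4.19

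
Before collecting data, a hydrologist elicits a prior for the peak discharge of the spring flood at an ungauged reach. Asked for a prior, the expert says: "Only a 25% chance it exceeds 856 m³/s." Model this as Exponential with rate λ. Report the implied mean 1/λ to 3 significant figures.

mean ≈ 617 m³/s

P(T > 856.0) = e^(−λ·856.0) = 0.25, so λ = −ln(0.25)/856.0 = 0.00162.
Mean = 1/λ = 617 m³/s.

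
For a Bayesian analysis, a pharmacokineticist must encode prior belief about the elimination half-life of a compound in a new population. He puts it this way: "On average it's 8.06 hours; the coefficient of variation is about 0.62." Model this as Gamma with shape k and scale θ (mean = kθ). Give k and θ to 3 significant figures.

k ≈ 2.6, θ ≈ 3.1

For Gamma(k, scale θ): mean = kθ, variance = kθ², so CV = 1/√k.
CV = 0.62, hence k = 1/CV² = 2.6.
Then θ = mean/k = 8.06/2.6 = 3.1.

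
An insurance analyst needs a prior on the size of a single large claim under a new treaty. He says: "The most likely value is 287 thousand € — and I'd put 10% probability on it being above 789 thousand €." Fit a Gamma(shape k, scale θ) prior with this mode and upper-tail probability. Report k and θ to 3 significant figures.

Gamma(k,θ) with k>1 has mode (k−1)θ, so θ = 287/(k−1).
Need P(X < 789) = 0.9 with θ tied to k this way. Start at k = 2, θ = 287: P(X<789) ≈ 0.760.
Too low — raise k to concentrate. Iterating converges to k ≈ 2.87.
Then θ = 287/(2.87−1) ≈ 153.

k ≈ 2.87, θ ≈ 153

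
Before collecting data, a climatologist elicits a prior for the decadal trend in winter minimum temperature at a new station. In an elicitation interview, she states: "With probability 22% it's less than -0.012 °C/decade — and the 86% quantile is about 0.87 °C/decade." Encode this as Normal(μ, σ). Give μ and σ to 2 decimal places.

μ = 0.36, σ = 0.48

The p-quantile of Normal(μ,σ) is μ + z_p·σ, with z_{0.22} = -0.7722 and z_{0.86} = 1.08.
Eliminate σ: μ = (z₂·x₁ − z₁·x₂)/(z₂ − z₁) = (1.08·-0.012 − (-0.7722)·0.87)/1.853 = 0.36.
Then σ = (x₂ − x₁)/(z₂ − z₁) = (0.87 − -0.012)/1.853 = 0.48.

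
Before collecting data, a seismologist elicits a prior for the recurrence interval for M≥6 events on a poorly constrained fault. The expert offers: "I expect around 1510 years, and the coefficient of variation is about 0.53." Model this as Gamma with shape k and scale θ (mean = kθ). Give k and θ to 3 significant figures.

k ≈ 3.56, θ ≈ 424

For Gamma(k, scale θ): mean = kθ, variance = kθ², so CV = 1/√k.
CV = 0.53, hence k = 1/CV² = 3.56.
Then θ = mean/k = 1510/3.56 = 424.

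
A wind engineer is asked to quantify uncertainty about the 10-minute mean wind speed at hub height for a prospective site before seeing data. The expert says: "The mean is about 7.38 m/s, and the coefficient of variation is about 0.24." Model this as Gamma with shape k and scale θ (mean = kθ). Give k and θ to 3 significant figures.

For Gamma(k, scale θ): mean = kθ, variance = kθ², so CV = 1/√k.
CV = 0.24, hence k = 1/CV² = 17.4.
Then θ = mean/k = 7.38/17.4 = 0.425.

k ≈ 17.4, θ ≈ 0.425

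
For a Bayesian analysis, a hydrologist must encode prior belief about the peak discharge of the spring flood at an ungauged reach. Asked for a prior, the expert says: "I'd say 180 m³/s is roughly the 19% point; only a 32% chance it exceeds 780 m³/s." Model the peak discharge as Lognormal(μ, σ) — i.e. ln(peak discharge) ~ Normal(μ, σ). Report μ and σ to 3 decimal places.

If T ~ Lognormal(μ,σ) then ln T ~ Normal(μ,σ), so the p-quantile of ln T is μ + z_p·σ.
ln(180) = 5.193 and ln(780) = 6.659; z_{0.19} = -0.8779, z_{0.68} = 0.4677.
σ = (6.659 − 5.193)/(0.4677 − (-0.8779)) = 1.090.
μ = 5.193 − (-0.8779)·1.090 = 6.150.

μ ≈ 6.150, σ ≈ 1.090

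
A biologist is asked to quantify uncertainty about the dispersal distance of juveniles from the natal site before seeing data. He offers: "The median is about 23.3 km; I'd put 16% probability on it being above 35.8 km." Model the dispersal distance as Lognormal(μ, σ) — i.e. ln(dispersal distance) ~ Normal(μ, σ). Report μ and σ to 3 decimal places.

μ ≈ 3.148, σ ≈ 0.432

If T ~ Lognormal(μ,σ) then ln T ~ Normal(μ,σ), so the p-quantile of ln T is μ + z_p·σ.
ln(23.3) = 3.148 and ln(35.8) = 3.578; z_{0.5} = 0, z_{0.84} = 0.9945.
σ = (3.578 − 3.148)/(0.9945 − (0)) = 0.432.
μ = 3.148 − (0)·0.432 = 3.148.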